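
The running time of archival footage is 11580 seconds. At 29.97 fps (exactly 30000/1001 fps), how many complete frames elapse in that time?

347052 frames

Frames = 11580 × 30000/1001 = 347400000/1001 ≈ 347052.9471.
Complete frames: 347052.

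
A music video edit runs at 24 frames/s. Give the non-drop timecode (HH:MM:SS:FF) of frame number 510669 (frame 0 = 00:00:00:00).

05:54:37:21

510669 ÷ 24 = 21277 full seconds, remainder 21 frames.
21277 s = 5 h 54 min 37 s.
Timecode: 05:54:37:21.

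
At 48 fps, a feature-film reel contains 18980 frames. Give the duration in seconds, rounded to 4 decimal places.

395.4167 seconds

Running time = 18980 × 1/48 = 4745/12 s ≈ 395.4167 s.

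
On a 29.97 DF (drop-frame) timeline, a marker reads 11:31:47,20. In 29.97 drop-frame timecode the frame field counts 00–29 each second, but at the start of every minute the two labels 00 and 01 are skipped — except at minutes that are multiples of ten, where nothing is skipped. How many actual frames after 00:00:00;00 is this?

1243986

As if non-drop at 30 labels/s: (11 × 3600 + 31 × 60 + 47) × 30 + 20 = 1245230.
Minute boundaries passed: 691; those not divisible by 10: 691 − 69 = 622; dropped labels = 2 × 622 = 1244.
Actual frame index = 1245230 − 1244 = 1243986.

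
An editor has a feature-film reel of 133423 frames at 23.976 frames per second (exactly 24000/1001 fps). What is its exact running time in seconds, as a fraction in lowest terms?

Running time = 133423 ÷ (24000/1001) = 133423 × 1001/24000 = 133556423/24000 s.

133556423/24000 seconds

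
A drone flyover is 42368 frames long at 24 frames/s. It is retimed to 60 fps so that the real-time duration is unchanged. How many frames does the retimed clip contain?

105920 frames

Target frames = source frames × (target rate / source rate) = 42368 × (60)/(24) = 42368 × 5/2 = 105920.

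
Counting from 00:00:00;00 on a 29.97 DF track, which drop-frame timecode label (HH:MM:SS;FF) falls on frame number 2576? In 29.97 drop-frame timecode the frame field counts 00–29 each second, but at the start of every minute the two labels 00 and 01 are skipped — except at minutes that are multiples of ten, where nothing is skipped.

Ten DF minutes hold 17982 frames, so frame 2576 lies in block 0 (frames 0–17981) with 2576 frames into that block.
The block's first minute is 1800 frames and the rest 1798 each; 2576 frames reaches minute 1, so 0 × 18 + 1 × 2 = 2 labels have been skipped so far.
Adding those back, label number 2576 + 2 = 2578 at 30 labels/s is 85 s + 28 f = 0 h 1 min 25 s frame 28, i.e. 00:01:25;28.

00:01:25;28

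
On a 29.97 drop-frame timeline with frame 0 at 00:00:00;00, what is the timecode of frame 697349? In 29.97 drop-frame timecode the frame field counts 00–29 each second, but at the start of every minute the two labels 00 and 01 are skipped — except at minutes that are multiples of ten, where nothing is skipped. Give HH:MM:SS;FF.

Ten DF minutes hold 17982 frames, so frame 697349 lies in block 38 (frames 683316–701297) with 14033 frames into that block.
The block's first minute is 1800 frames and the rest 1798 each; 14033 frames reaches minute 7, so 38 × 18 + 7 × 2 = 698 labels have been skipped so far.
Adding those back, label number 697349 + 698 = 698047 at 30 labels/s is 23268 s + 7 f = 6 h 27 min 48 s frame 7, i.e. 06:27:48;07.

06:27:48;07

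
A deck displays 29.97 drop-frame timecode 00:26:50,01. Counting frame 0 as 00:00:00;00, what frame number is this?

Complete 10-minute blocks: 2, each 17982 frames → 35964.
Remaining 6 whole minutes in the current block: 1800 + 5 × 1798 = 10790 frames.
Within the current minute: 50 × 30 + 1 − 2 = 1499 (labels ;00/;01 skipped at this minute). Total = 35964 + 10790 + 1499 = 48253.

48253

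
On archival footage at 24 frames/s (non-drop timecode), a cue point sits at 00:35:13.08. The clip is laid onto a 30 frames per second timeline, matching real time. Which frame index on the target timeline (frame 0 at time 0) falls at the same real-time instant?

frame 63400

Source frame index: (0×3600 + 35×60 + 13) × 24 + 8 = 50720.
Real time: 50720 / (24) = 6340/3 s.
Target frame: (6340/3) × (30) = 63400.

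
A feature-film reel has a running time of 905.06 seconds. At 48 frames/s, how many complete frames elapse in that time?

Frames = 905.06 × 48 = 1086072/25 ≈ 43442.8800.
Complete frames: 43442.

43442 frames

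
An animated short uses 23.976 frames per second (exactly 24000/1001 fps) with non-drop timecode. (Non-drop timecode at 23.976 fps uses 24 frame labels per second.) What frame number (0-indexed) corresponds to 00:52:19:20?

75356

Total seconds to the label: (0 × 3600 + 52 × 60 + 19) = 3139.
Frame index = 3139 × 24 + 20 = 75356.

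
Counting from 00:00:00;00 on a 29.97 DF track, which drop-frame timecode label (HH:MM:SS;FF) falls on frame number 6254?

Each 10-minute DF block holds 10 × 60 × 30 − 9 × 2 = 17982 frames. 6254 ÷ 17982 → 0 full blocks, remainder 6254.
Within the partial block the first minute is 1800 frames and each further minute 1798, so 3 further minute boundaries passed. Total skipped labels = 18 × 0 + 2 × 3 = 6.
Non-drop label index = 6254 + 6 = 6260; at 30 labels/s that is 00:03:28:20, i.e. DF 00:03:28;20.

00:03:28;20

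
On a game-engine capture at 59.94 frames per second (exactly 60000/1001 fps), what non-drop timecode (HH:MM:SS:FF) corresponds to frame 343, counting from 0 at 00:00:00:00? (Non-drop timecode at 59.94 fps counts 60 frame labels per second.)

343 ÷ 60 = 5 full seconds, remainder 43 frames.
5 s = 0 h 0 min 5 s.
Timecode: 00:00:05:43.

00:00:05:43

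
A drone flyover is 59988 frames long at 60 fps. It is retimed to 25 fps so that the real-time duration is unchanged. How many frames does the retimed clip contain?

24995 frames

Target frames = source frames × (target rate / source rate) = 59988 × (25)/(60) = 59988 × 5/12 = 24995.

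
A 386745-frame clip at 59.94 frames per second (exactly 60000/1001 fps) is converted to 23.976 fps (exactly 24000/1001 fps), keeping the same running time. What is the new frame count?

Target frames = source frames × (target rate / source rate) = 386745 × (24000/1001)/(60000/1001) = 386745 × 2/5 = 154698.

154698 frames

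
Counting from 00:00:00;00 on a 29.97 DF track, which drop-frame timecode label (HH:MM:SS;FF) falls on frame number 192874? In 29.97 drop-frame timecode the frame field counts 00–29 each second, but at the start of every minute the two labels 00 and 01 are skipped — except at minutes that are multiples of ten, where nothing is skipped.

01:47:15;18

Ten DF minutes hold 17982 frames, so frame 192874 lies in block 10 (frames 179820–197801) with 13054 frames into that block.
The block's first minute is 1800 frames and the rest 1798 each; 13054 frames reaches minute 7, so 10 × 18 + 7 × 2 = 194 labels have been skipped so far.
Adding those back, label number 192874 + 194 = 193068 at 30 labels/s is 6435 s + 18 f = 1 h 47 min 15 s frame 18, i.e. 01:47:15;18.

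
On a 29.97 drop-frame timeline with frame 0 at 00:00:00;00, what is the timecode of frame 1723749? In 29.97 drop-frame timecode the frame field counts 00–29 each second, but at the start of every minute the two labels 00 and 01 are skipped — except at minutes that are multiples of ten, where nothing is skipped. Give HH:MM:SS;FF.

15:58:35;25

Ten DF minutes hold 17982 frames, so frame 1723749 lies in block 95 (frames 1708290–1726271) with 15459 frames into that block.
The block's first minute is 1800 frames and the rest 1798 each; 15459 frames reaches minute 8, so 95 × 18 + 8 × 2 = 1726 labels have been skipped so far.
Adding those back, label number 1723749 + 1726 = 1725475 at 30 labels/s is 57515 s + 25 f = 15 h 58 min 35 s frame 25, i.e. 15:58:35;25.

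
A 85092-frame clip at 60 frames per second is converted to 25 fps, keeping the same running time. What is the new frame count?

35455 frames

Target frames = source frames × (target rate / source rate) = 85092 × (25)/(60) = 85092 × 5/12 = 35455.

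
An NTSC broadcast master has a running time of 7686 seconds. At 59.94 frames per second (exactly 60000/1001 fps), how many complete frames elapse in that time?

Frames = 7686 × 60000/1001 = 65880000/143 ≈ 460699.3007.
Complete frames: 460699.

460699 frames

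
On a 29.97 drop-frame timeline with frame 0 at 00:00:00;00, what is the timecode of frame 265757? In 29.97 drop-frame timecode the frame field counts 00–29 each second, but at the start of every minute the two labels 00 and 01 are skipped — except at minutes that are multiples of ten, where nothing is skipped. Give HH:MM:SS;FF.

02:27:47;13

Each 10-minute DF block holds 10 × 60 × 30 − 9 × 2 = 17982 frames. 265757 ÷ 17982 → 14 full blocks, remainder 14009.
Within the partial block the first minute is 1800 frames and each further minute 1798, so 7 further minute boundaries passed. Total skipped labels = 18 × 14 + 2 × 7 = 266.
Non-drop label index = 265757 + 266 = 266023; at 30 labels/s that is 02:27:47:13, i.e. DF 02:27:47;13.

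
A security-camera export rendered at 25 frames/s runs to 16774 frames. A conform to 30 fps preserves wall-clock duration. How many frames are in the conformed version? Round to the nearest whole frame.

Frames at target rate = 16774 × (30) / (25) = 100644/5 ≈ 20128.800.
Nearest whole frame: 20129.

20129 frames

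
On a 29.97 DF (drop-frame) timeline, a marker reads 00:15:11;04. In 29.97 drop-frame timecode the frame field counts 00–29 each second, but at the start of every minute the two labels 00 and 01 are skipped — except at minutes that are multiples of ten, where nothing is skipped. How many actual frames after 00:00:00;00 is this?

As if non-drop at 30 labels/s: (0 × 3600 + 15 × 60 + 11) × 30 + 4 = 27334.
Minute boundaries passed: 15; those not divisible by 10: 15 − 1 = 14; dropped labels = 2 × 14 = 28.
Actual frame index = 27334 − 28 = 27306.

27306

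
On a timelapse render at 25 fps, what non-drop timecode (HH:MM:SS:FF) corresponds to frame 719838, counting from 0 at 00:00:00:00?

07:59:53:13

719838 ÷ 25 = 28793 full seconds, remainder 13 frames.
28793 s = 7 h 59 min 53 s.
Timecode: 07:59:53:13.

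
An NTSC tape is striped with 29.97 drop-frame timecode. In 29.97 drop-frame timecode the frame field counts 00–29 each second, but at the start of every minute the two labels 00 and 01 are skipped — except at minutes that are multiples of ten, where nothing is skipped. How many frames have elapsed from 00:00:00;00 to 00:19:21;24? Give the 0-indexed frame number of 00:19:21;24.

As if non-drop at 30 labels/s: (0 × 3600 + 19 × 60 + 21) × 30 + 24 = 34854.
Minute boundaries passed: 19; those not divisible by 10: 19 − 1 = 18; dropped labels = 2 × 18 = 36.
Actual frame index = 34854 − 36 = 34818.

34818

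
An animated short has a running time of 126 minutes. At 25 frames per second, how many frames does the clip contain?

126 min = 7560 s.
Frames = 7560 × 25 = 189000.

189000 frames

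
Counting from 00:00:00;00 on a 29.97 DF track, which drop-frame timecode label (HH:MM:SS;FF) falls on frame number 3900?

Each 10-minute DF block holds 10 × 60 × 30 − 9 × 2 = 17982 frames. 3900 ÷ 17982 → 0 full blocks, remainder 3900.
Within the partial block the first minute is 1800 frames and each further minute 1798, so 2 further minute boundaries passed. Total skipped labels = 18 × 0 + 2 × 2 = 4.
Non-drop label index = 3900 + 4 = 3904; at 30 labels/s that is 00:02:10:04, i.e. DF 00:02:10;04.

00:02:10;04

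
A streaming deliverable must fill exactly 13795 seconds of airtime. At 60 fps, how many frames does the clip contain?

Frames = 13795 × 60 = 827700.

827700 frames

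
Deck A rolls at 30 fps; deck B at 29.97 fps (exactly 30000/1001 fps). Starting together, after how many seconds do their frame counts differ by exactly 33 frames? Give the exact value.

The gap grows by |30000/1001 − 30| = 30/1001 frames per second.
Time for a 33-frame gap: 33 ÷ (30/1001) = 1101.1 s.

1101.1 seconds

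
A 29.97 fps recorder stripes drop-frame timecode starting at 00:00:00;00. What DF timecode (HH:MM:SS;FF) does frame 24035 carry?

Each 10-minute DF block holds 10 × 60 × 30 − 9 × 2 = 17982 frames. 24035 ÷ 17982 → 1 full block, remainder 6053.
Within the partial block the first minute is 1800 frames and each further minute 1798, so 3 further minute boundaries passed. Total skipped labels = 18 × 1 + 2 × 3 = 24.
Non-drop label index = 24035 + 24 = 24059; at 30 labels/s that is 00:13:21:29, i.e. DF 00:13:21;29.

00:13:21;29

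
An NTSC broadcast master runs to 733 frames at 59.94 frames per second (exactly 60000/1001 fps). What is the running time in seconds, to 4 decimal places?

Running time = 733 × 1001/60000 = 733733/60000 s ≈ 12.2289 s.

12.2289 seconds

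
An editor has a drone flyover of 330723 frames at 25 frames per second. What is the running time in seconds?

13228.92 seconds

Running time = 330723 / (25) = 13228.92 s.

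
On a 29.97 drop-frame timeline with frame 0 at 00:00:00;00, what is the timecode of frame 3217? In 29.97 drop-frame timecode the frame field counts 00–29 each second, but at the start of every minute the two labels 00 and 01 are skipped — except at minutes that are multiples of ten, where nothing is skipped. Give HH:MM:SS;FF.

00:01:47;09

Ten DF minutes hold 17982 frames, so frame 3217 lies in block 0 (frames 0–17981) with 3217 frames into that block.
The block's first minute is 1800 frames and the rest 1798 each; 3217 frames reaches minute 1, so 0 × 18 + 1 × 2 = 2 labels have been skipped so far.
Adding those back, label number 3217 + 2 = 3219 at 30 labels/s is 107 s + 9 f = 0 h 1 min 47 s frame 9, i.e. 00:01:47;09.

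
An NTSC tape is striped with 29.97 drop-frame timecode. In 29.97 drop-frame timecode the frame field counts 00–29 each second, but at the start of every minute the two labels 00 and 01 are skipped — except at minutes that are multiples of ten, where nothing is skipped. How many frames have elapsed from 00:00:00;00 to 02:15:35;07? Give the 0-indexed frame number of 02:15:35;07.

243813

Complete 10-minute blocks: 13, each 17982 frames → 233766.
Remaining 5 whole minutes in the current block: 1800 + 4 × 1798 = 8992 frames.
Within the current minute: 35 × 30 + 7 − 2 = 1055 (labels ;00/;01 skipped at this minute). Total = 233766 + 8992 + 1055 = 243813.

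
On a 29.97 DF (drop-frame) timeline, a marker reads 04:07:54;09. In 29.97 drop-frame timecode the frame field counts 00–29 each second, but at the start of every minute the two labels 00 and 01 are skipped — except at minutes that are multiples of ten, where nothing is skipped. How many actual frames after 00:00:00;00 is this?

Complete 10-minute blocks: 24, each 17982 frames → 431568.
Remaining 7 whole minutes in the current block: 1800 + 6 × 1798 = 12588 frames.
Within the current minute: 54 × 30 + 9 − 2 = 1627 (labels ;00/;01 skipped at this minute). Total = 431568 + 12588 + 1627 = 445783.

445783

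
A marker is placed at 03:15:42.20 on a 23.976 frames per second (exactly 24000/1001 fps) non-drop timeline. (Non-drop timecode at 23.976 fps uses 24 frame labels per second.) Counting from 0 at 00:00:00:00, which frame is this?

Total seconds to the label: (3 × 3600 + 15 × 60 + 42) = 11742.
Frame index = 11742 × 24 + 20 = 281828.

281828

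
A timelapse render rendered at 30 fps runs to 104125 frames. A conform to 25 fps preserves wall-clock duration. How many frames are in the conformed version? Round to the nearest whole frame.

86771 frames

Frames at target rate = 104125 × (25) / (30) = 520625/6 ≈ 86770.833.
Nearest whole frame: 86771.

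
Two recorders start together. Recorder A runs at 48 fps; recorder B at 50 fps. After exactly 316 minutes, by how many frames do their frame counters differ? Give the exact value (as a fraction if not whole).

316 min = 18960 s.
A emits 48 × 18960 = 910080 frames; B emits 50 × 18960 = 948000.
Difference = 37920 frames; B is ahead of A.

37920 frames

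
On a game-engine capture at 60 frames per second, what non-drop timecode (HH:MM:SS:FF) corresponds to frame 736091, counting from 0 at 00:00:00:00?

03:24:28:11

736091 ÷ 60 = 12268 full seconds, remainder 11 frames.
12268 s = 3 h 24 min 28 s.
Timecode: 03:24:28:11.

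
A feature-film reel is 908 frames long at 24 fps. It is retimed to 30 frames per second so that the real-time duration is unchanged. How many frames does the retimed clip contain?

1135 frames

Frames at target rate = 908 × (30) / (24) = 1135.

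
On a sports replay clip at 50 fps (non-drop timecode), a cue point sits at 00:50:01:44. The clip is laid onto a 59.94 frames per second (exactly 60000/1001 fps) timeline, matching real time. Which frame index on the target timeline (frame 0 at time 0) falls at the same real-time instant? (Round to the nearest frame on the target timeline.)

Source frame index: (0×3600 + 50×60 + 1) × 50 + 44 = 150094.
Real time: 150094 / (50) = 75047/25 s.
Target frame: (75047/25) × (60000/1001) = 25730400/143 ≈ 179932.867 → 179933.

frame 179933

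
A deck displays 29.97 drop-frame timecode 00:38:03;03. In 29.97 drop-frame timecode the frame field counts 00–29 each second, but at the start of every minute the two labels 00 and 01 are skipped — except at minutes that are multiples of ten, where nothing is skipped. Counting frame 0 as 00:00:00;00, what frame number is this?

Complete 10-minute blocks: 3, each 17982 frames → 53946.
Remaining 8 whole minutes in the current block: 1800 + 7 × 1798 = 14386 frames.
Within the current minute: 3 × 30 + 3 − 2 = 91 (labels ;00/;01 skipped at this minute). Total = 53946 + 14386 + 91 = 68423.

68423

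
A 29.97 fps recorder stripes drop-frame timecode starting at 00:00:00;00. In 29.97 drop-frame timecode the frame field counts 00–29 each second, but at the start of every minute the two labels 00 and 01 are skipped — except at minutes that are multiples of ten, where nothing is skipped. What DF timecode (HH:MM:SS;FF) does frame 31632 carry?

00:17:35;14

Ten DF minutes hold 17982 frames, so frame 31632 lies in block 1 (frames 17982–35963) with 13650 frames into that block.
The block's first minute is 1800 frames and the rest 1798 each; 13650 frames reaches minute 7, so 1 × 18 + 7 × 2 = 32 labels have been skipped so far.
Adding those back, label number 31632 + 32 = 31664 at 30 labels/s is 1055 s + 14 f = 0 h 17 min 35 s frame 14, i.e. 00:17:35;14.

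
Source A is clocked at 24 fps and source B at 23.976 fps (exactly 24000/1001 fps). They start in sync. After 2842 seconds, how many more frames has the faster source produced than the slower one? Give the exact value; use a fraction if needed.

A emits 24 × 2842 = 68208 frames; B emits 24000/1001 × 2842 = 9744000/143.
Difference = 9744/143 frames (≈ 68.1399); B is behind A.

9744/143 frames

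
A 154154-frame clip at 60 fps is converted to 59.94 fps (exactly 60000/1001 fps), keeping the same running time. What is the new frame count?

154000 frames

Target frames = source frames × (target rate / source rate) = 154154 × (60000/1001)/(60) = 154154 × 1000/1001 = 154000.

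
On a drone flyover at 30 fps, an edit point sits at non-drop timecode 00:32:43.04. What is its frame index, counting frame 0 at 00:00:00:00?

58894

Total seconds to the label: (0 × 3600 + 32 × 60 + 43) = 1963.
Frame index = 1963 × 30 + 4 = 58894.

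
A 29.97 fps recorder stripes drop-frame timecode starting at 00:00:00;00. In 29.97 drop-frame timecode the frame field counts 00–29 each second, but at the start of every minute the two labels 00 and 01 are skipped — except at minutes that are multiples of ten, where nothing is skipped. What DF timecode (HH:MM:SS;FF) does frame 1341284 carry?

12:25:54;06

Each 10-minute DF block holds 10 × 60 × 30 − 9 × 2 = 17982 frames. 1341284 ÷ 17982 → 74 full blocks, remainder 10616.
Within the partial block the first minute is 1800 frames and each further minute 1798, so 5 further minute boundaries passed. Total skipped labels = 18 × 74 + 2 × 5 = 1342.
Non-drop label index = 1341284 + 1342 = 1342626; at 30 labels/s that is 12:25:54:06, i.e. DF 12:25:54;06.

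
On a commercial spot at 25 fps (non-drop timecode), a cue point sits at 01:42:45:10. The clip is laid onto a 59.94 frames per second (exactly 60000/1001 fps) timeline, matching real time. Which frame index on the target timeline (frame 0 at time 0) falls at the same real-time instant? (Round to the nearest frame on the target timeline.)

Source frame index: (1×3600 + 42×60 + 45) × 25 + 10 = 154135.
Real time: 154135 / (25) = 30827/5 s.
Target frame: (30827/5) × (60000/1001) = 369924000/1001 ≈ 369554.446 → 369554.

frame 369554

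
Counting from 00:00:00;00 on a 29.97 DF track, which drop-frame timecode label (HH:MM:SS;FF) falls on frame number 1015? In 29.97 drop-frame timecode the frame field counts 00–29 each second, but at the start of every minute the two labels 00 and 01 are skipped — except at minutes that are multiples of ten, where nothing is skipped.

Ten DF minutes hold 17982 frames, so frame 1015 lies in block 0 (frames 0–17981) with 1015 frames into that block.
The block's first minute is 1800 frames and the rest 1798 each; 1015 frames reaches minute 0, so 0 × 18 + 0 × 2 = 0 labels have been skipped so far.
Adding those back, label number 1015 + 0 = 1015 at 30 labels/s is 33 s + 25 f = 0 h 0 min 33 s frame 25, i.e. 00:00:33;25.

00:00:33;25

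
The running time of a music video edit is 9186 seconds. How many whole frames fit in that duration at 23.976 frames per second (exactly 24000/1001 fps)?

220243 frames

Frames = 9186 × 24000/1001 = 220464000/1001 ≈ 220243.7562.
Complete frames: 220243.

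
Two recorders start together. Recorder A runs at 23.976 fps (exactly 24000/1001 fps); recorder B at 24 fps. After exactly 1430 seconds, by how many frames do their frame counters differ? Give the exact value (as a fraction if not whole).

240/7 frames

A emits 24000/1001 × 1430 = 240000/7 frames; B emits 24 × 1430 = 34320.
Difference = 240/7 frames (≈ 34.2857); B is ahead of A.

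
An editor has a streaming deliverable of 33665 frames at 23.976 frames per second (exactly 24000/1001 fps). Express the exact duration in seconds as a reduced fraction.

6739733/4800 seconds

Running time = 33665 ÷ (24000/1001) = 33665 × 1001/24000 = 6739733/4800 s.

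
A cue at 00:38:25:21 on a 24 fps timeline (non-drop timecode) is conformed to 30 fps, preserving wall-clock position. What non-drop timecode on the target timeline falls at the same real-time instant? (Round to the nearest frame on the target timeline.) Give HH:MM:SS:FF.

00:38:25:26

Source frame index: (0×3600 + 38×60 + 25) × 24 + 21 = 55341.
Real time: 55341 / (24) = 18447/8 s.
Target frame: (18447/8) × (30) = 276705/4 ≈ 69176.250 → 69176.
At 30 labels/s: frame 69176 → 00:38:25:26.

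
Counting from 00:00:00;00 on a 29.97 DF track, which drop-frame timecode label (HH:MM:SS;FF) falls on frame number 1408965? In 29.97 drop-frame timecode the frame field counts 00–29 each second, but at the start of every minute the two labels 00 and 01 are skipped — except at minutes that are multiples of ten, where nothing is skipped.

Each 10-minute DF block holds 10 × 60 × 30 − 9 × 2 = 17982 frames. 1408965 ÷ 17982 → 78 full blocks, remainder 6369.
Within the partial block the first minute is 1800 frames and each further minute 1798, so 3 further minute boundaries passed. Total skipped labels = 18 × 78 + 2 × 3 = 1410.
Non-drop label index = 1408965 + 1410 = 1410375; at 30 labels/s that is 13:03:32:15, i.e. DF 13:03:32;15.

13:03:32;15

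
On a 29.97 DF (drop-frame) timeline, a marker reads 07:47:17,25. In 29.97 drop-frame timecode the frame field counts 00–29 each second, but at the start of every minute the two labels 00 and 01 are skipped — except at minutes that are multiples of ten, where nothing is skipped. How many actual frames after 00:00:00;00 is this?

840293

As if non-drop at 30 labels/s: (7 × 3600 + 47 × 60 + 17) × 30 + 25 = 841135.
Minute boundaries passed: 467; those not divisible by 10: 467 − 46 = 421; dropped labels = 2 × 421 = 842.
Actual frame index = 841135 − 842 = 840293.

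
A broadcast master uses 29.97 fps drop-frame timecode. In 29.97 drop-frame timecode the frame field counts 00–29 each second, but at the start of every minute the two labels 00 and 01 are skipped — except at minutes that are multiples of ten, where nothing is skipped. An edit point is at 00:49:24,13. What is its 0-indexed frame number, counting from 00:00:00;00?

As if non-drop at 30 labels/s: (0 × 3600 + 49 × 60 + 24) × 30 + 13 = 88933.
Minute boundaries passed: 49; those not divisible by 10: 49 − 4 = 45; dropped labels = 2 × 45 = 90.
Actual frame index = 88933 − 90 = 88843.

88843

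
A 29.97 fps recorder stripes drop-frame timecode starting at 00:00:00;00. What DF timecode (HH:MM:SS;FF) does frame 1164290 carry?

Each 10-minute DF block holds 10 × 60 × 30 − 9 × 2 = 17982 frames. 1164290 ÷ 17982 → 64 full blocks, remainder 13442.
Within the partial block the first minute is 1800 frames and each further minute 1798, so 7 further minute boundaries passed. Total skipped labels = 18 × 64 + 2 × 7 = 1166.
Non-drop label index = 1164290 + 1166 = 1165456; at 30 labels/s that is 10:47:28:16, i.e. DF 10:47:28;16.

10:47:28;16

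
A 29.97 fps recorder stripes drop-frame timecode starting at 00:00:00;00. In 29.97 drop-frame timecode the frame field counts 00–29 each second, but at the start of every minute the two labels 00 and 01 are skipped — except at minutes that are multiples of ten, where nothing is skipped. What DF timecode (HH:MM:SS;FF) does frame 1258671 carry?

11:39:57;21

Ten DF minutes hold 17982 frames, so frame 1258671 lies in block 69 (frames 1240758–1258739) with 17913 frames into that block.
The block's first minute is 1800 frames and the rest 1798 each; 17913 frames reaches minute 9, so 69 × 18 + 9 × 2 = 1260 labels have been skipped so far.
Adding those back, label number 1258671 + 1260 = 1259931 at 30 labels/s is 41997 s + 21 f = 11 h 39 min 57 s frame 21, i.e. 11:39:57;21.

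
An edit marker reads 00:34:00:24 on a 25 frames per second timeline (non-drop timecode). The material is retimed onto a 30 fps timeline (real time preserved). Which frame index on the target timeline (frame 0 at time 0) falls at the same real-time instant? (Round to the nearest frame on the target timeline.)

frame 61229

Source frame index: (0×3600 + 34×60 + 0) × 25 + 24 = 51024.
Real time: 51024 / (25) = 51024/25 s.
Target frame: (51024/25) × (30) = 306144/5 ≈ 61228.800 → 61229.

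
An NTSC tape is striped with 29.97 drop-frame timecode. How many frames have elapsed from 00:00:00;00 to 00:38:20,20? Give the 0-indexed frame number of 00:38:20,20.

68950

As if non-drop at 30 labels/s: (0 × 3600 + 38 × 60 + 20) × 30 + 20 = 69020.
Minute boundaries passed: 38; those not divisible by 10: 38 − 3 = 35; dropped labels = 2 × 35 = 70.
Actual frame index = 69020 − 70 = 68950.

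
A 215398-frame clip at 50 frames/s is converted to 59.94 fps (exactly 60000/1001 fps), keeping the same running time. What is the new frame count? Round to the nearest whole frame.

Frames at target rate = 215398 × (60000/1001) / (50) = 258477600/1001 ≈ 258219.381.
Nearest whole frame: 258219.

258219 frames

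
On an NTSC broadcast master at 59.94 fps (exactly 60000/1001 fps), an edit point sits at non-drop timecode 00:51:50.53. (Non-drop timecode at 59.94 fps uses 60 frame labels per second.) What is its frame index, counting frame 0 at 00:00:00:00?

frame 186653

Total seconds to the label: (0 × 3600 + 51 × 60 + 50) = 3110.
Frame index = 3110 × 60 + 53 = 186653.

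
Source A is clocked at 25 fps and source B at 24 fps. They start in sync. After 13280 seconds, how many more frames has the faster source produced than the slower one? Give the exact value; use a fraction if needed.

A emits 25 × 13280 = 332000 frames; B emits 24 × 13280 = 318720.
Difference = 13280 frames; B is behind A.

13280 frames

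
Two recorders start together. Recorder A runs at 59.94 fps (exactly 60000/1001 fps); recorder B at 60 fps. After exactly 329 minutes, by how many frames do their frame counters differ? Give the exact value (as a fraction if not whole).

169200/143 frames

329 min = 19740 s.
A emits 60000/1001 × 19740 = 169200000/143 frames; B emits 60 × 19740 = 1184400.
Difference = 169200/143 frames (≈ 1183.2168); B is ahead of A.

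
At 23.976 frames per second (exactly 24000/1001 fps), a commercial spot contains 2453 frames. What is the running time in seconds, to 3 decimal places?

102.311 seconds

Running time = 2453 × 1001/24000 = 2455453/24000 s ≈ 102.311 s.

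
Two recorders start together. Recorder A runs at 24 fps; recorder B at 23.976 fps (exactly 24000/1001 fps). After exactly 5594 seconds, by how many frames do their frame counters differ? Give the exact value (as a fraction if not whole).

A emits 24 × 5594 = 134256 frames; B emits 24000/1001 × 5594 = 134256000/1001.
Difference = 134256/1001 frames (≈ 134.1219); B is behind A.

134256/1001 frames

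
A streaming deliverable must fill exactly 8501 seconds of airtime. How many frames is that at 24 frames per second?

204024 frames

Frames = 8501 × 24 = 204024.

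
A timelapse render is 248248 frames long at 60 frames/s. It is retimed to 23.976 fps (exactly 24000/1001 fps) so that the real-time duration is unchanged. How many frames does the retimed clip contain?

Target frames = source frames × (target rate / source rate) = 248248 × (24000/1001)/(60) = 248248 × 400/1001 = 99200.

99200 frames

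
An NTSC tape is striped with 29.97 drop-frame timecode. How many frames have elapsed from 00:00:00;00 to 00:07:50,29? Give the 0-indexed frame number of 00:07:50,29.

Complete 10-minute blocks: 0, each 17982 frames → 0.
Remaining 7 whole minutes in the current block: 1800 + 6 × 1798 = 12588 frames.
Within the current minute: 50 × 30 + 29 − 2 = 1527 (labels ;00/;01 skipped at this minute). Total = 0 + 12588 + 1527 = 14115.

14115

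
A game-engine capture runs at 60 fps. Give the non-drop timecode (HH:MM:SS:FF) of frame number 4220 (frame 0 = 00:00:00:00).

00:01:10:20

4220 ÷ 60 = 70 full seconds, remainder 20 frames.
70 s = 0 h 1 min 10 s.
Timecode: 00:01:10:20.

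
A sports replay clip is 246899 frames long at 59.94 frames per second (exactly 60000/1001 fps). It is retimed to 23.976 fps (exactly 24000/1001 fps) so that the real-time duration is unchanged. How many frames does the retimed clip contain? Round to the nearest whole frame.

98760 frames

Frames at target rate = 246899 × (24000/1001) / (60000/1001) = 493798/5 ≈ 98759.600.
Nearest whole frame: 98760.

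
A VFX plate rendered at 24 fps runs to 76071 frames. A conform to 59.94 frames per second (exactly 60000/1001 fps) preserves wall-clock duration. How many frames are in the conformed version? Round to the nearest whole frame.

Frames at target rate = 76071 × (60000/1001) / (24) = 190177500/1001 ≈ 189987.512.
Nearest whole frame: 189988.

189988 frames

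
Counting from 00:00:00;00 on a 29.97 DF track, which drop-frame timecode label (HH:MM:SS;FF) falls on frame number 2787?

00:01:32;29

Each 10-minute DF block holds 10 × 60 × 30 − 9 × 2 = 17982 frames. 2787 ÷ 17982 → 0 full blocks, remainder 2787.
Within the partial block the first minute is 1800 frames and each further minute 1798, so 1 further minute boundary passed. Total skipped labels = 18 × 0 + 2 × 1 = 2.
Non-drop label index = 2787 + 2 = 2789; at 30 labels/s that is 00:01:32:29, i.e. DF 00:01:32;29.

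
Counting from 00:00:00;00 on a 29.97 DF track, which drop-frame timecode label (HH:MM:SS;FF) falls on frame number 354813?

03:17:18;29

Ten DF minutes hold 17982 frames, so frame 354813 lies in block 19 (frames 341658–359639) with 13155 frames into that block.
The block's first minute is 1800 frames and the rest 1798 each; 13155 frames reaches minute 7, so 19 × 18 + 7 × 2 = 356 labels have been skipped so far.
Adding those back, label number 354813 + 356 = 355169 at 30 labels/s is 11838 s + 29 f = 3 h 17 min 18 s frame 29, i.e. 03:17:18;29.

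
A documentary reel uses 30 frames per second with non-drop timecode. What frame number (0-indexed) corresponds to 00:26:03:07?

46897

Total seconds to the label: (0 × 3600 + 26 × 60 + 3) = 1563.
Frame index = 1563 × 30 + 7 = 46897.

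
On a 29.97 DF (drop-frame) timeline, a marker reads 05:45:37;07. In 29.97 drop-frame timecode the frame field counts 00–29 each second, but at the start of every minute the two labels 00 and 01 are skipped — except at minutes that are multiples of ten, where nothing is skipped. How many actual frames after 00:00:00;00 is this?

621495

As if non-drop at 30 labels/s: (5 × 3600 + 45 × 60 + 37) × 30 + 7 = 622117.
Minute boundaries passed: 345; those not divisible by 10: 345 − 34 = 311; dropped labels = 2 × 311 = 622.
Actual frame index = 622117 − 622 = 621495.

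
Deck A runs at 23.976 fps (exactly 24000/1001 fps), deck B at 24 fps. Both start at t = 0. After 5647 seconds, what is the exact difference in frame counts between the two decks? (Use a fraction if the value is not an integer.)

135528/1001 frames

A emits 24000/1001 × 5647 = 135528000/1001 frames; B emits 24 × 5647 = 135528.
Difference = 135528/1001 frames (≈ 135.3926); B is ahead of A.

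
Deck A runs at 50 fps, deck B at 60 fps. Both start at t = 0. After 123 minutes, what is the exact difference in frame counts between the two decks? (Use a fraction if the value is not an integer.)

123 min = 7380 s.
A emits 50 × 7380 = 369000 frames; B emits 60 × 7380 = 442800.
Difference = 73800 frames; B is ahead of A.

73800 frames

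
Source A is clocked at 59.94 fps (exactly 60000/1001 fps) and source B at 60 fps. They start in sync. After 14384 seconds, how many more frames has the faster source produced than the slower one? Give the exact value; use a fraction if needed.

863040/1001 frames

A emits 60000/1001 × 14384 = 863040000/1001 frames; B emits 60 × 14384 = 863040.
Difference = 863040/1001 frames (≈ 862.1778); B is ahead of A.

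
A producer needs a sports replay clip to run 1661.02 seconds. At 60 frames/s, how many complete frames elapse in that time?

99661 frames

Frames = 1661.02 × 60 = 498306/5 ≈ 99661.2000.
Complete frames: 99661.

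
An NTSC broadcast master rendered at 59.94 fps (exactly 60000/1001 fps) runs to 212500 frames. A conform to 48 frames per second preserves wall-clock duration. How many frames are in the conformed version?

Target frames = source frames × (target rate / source rate) = 212500 × (48)/(60000/1001) = 212500 × 1001/1250 = 170170.

170170 frames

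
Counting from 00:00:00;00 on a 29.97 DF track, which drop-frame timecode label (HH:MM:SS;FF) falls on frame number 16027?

00:08:54;23

Ten DF minutes hold 17982 frames, so frame 16027 lies in block 0 (frames 0–17981) with 16027 frames into that block.
The block's first minute is 1800 frames and the rest 1798 each; 16027 frames reaches minute 8, so 0 × 18 + 8 × 2 = 16 labels have been skipped so far.
Adding those back, label number 16027 + 16 = 16043 at 30 labels/s is 534 s + 23 f = 0 h 8 min 54 s frame 23, i.e. 00:08:54;23.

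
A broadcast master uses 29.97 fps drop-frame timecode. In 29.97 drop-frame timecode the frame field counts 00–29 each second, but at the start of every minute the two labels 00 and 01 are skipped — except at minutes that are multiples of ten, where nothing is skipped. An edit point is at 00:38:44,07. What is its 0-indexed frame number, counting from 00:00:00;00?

Complete 10-minute blocks: 3, each 17982 frames → 53946.
Remaining 8 whole minutes in the current block: 1800 + 7 × 1798 = 14386 frames.
Within the current minute: 44 × 30 + 7 − 2 = 1325 (labels ;00/;01 skipped at this minute). Total = 53946 + 14386 + 1325 = 69657.

69657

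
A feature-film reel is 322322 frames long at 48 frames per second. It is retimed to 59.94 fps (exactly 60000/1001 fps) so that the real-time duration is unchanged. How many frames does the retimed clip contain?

Target frames = source frames × (target rate / source rate) = 322322 × (60000/1001)/(48) = 322322 × 1250/1001 = 402500.

402500 frames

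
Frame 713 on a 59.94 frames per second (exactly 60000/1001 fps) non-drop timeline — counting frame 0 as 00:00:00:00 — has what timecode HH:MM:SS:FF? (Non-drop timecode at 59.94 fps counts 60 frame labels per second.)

00:00:11:53

713 ÷ 60 = 11 full seconds, remainder 53 frames.
11 s = 0 h 0 min 11 s.
Timecode: 00:00:11:53.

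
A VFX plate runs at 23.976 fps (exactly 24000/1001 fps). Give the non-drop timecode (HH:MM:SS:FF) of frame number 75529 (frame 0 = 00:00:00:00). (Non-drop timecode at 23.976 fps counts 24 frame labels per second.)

00:52:27:01

75529 ÷ 24 = 3147 full seconds, remainder 1 frame.
3147 s = 0 h 52 min 27 s.
Timecode: 00:52:27:01.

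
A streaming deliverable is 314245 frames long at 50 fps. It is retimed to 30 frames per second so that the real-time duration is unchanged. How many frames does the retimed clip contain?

188547 frames

Target frames = source frames × (target rate / source rate) = 314245 × (30)/(50) = 314245 × 3/5 = 188547.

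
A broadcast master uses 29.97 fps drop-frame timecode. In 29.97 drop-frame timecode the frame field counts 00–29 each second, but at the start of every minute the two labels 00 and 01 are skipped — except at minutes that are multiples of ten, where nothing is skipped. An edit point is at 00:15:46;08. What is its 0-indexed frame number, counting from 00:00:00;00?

Complete 10-minute blocks: 1, each 17982 frames → 17982.
Remaining 5 whole minutes in the current block: 1800 + 4 × 1798 = 8992 frames.
Within the current minute: 46 × 30 + 8 − 2 = 1386 (labels ;00/;01 skipped at this minute). Total = 17982 + 8992 + 1386 = 28360.

28360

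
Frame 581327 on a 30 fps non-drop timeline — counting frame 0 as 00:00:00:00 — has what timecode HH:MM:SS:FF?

05:22:57:17

581327 ÷ 30 = 19377 full seconds, remainder 17 frames.
19377 s = 5 h 22 min 57 s.
Timecode: 05:22:57:17.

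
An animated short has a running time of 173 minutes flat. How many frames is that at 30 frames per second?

173 min = 10380 s.
Frames = 10380 × 30 = 311400.

311400 frames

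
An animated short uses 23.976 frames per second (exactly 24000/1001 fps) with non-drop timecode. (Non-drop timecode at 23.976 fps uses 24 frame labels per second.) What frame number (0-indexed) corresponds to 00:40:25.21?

Total seconds to the label: (0 × 3600 + 40 × 60 + 25) = 2425.
Frame index = 2425 × 24 + 21 = 58221.

frame 58221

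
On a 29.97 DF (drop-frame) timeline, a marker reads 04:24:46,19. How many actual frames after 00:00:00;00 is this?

476123

As if non-drop at 30 labels/s: (4 × 3600 + 24 × 60 + 46) × 30 + 19 = 476599.
Minute boundaries passed: 264; those not divisible by 10: 264 − 26 = 238; dropped labels = 2 × 238 = 476.
Actual frame index = 476599 − 476 = 476123.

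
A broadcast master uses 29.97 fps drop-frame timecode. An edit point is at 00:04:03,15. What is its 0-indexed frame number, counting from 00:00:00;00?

7297

Complete 10-minute blocks: 0, each 17982 frames → 0.
Remaining 4 whole minutes in the current block: 1800 + 3 × 1798 = 7194 frames.
Within the current minute: 3 × 30 + 15 − 2 = 103 (labels ;00/;01 skipped at this minute). Total = 0 + 7194 + 103 = 7297.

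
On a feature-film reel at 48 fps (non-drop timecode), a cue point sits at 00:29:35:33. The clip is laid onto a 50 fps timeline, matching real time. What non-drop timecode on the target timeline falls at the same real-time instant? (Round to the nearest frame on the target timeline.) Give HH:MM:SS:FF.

Source frame index: (0×3600 + 29×60 + 35) × 48 + 33 = 85233.
Real time: 85233 / (48) = 28411/16 s.
Target frame: (28411/16) × (50) = 710275/8 ≈ 88784.375 → 88784.
At 50 labels/s: frame 88784 → 00:29:35:34.

00:29:35:34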